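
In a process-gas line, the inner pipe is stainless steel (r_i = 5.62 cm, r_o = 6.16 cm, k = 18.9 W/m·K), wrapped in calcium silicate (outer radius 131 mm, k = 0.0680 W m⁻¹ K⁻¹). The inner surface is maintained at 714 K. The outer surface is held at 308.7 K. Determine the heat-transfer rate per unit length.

Resistance network (inner→outer):
  R'_stainless steel = ln(0.0616/0.0562)/(2πk) = 0.09175/(2π·18.9) = 7.726×10^-4 m·K/W
  R'_calcium silicate = ln(0.131/0.0616)/(2πk) = 0.7545/(2π·0.0680) = 1.766 m·K/W
ΣR = 7.726×10^-4 + 1.766 = 1.767 m·K/W
Q' = ΔT/ΣR = (714 K − 308.7 K)/1.767 = 229 W/m

Q' = 229 W/m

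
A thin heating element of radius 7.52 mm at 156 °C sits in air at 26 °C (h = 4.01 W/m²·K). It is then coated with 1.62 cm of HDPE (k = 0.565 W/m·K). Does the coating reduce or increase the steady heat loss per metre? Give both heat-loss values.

increases: 24.6 → 65.1 W/m

Critical radius for a cylinder: r_cr = k/h = 0.141 m = 14.1 cm.
Outer radius after coating: r₂ = 0.00752 + 0.0162 = 0.02372 m.
Since r₁ < r_cr and r₂ ≤ r_cr, the coating moves toward the maximum at r_cr — heat loss rises.
Bare: R = 1/(2πr₁h) = 5.278 m·K/W; Q = 130/5.278 = 24.6 W/m.
Coated: R = R_cond + R_conv = 1.997 m·K/W; Q = 130/1.997 = 65.1 W/m.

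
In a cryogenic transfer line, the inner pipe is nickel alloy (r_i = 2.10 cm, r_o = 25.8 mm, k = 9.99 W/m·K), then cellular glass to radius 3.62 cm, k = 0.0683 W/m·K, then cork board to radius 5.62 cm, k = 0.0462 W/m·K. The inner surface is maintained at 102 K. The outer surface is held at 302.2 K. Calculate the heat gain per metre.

Resistance network (inner→outer):
  R'_nickel alloy = ln(0.0258/0.0210)/(2πk) = 0.2059/(2π·9.99) = 0.003280 m·K/W
  R'_cellular glass = ln(0.0362/0.0258)/(2πk) = 0.3387/(2π·0.0683) = 0.7892 m·K/W
  R'_cork board = ln(0.0562/0.0362)/(2πk) = 0.4399/(2π·0.0462) = 1.515 m·K/W
ΣR = 0.003280 + 0.7892 + 1.515 = 2.307 m·K/W
Q' = ΔT/ΣR = (102 K − 302.2 K)/2.307 = -86.8 W/m
(Negative Q' ⇒ heat flows inward; heat gain = 86.8 W/m.)

Q' = 86.8 W/m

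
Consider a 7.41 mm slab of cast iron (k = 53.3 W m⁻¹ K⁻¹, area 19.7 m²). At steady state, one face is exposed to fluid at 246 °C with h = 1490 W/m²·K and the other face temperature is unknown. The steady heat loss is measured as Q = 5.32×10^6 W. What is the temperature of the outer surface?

Sum the resistances:
  R_conv,in = 1/(hA) = 1/(1490·19.7) = 3.407×10^-5 K/W
  R_cast iron = L/(kA) = 0.00741/(53.3·19.7) = 7.057×10^-6 K/W
ΣR = 4.113×10^-5 K/W
ΔT = Q·ΣR = 5.32×10^6 × 4.113×10^-5 = 218.8 K
Heat flows outward, so T_out = T_in − ΔT = 246 − 218.8 = 27.2 °C

T_out = 27.2 °C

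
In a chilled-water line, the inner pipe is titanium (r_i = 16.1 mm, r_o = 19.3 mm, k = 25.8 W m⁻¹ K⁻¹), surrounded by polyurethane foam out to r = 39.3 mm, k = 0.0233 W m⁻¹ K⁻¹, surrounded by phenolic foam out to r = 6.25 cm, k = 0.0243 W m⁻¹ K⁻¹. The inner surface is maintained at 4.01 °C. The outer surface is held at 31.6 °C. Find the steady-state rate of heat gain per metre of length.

Series thermal resistances, inner to outer:
  R'_titanium = ln(0.0193/0.0161)/(2πk) = 0.1813/(2π·25.8) = 0.001118 m·K/W
  R'_polyurethane foam = ln(0.0393/0.0193)/(2πk) = 0.7111/(2π·0.0233) = 4.857 m·K/W
  R'_phenolic foam = ln(0.0625/0.0393)/(2πk) = 0.4639/(2π·0.0243) = 3.039 m·K/W
ΣR = 0.001118 + 4.857 + 3.039 = 7.897 m·K/W
Q' = ΔT/ΣR = (4.01 °C − 31.6 °C)/7.897 = -3.49 W/m
(Negative Q' ⇒ heat flows inward; heat gain = 3.49 W/m.)

Q' = 3.49 W/m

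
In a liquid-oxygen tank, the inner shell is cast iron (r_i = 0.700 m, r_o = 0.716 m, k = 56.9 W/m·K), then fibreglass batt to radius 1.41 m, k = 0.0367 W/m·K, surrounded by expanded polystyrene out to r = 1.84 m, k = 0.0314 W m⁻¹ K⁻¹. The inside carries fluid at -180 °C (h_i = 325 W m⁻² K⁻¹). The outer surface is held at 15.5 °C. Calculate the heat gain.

Resistance network (inner→outer):
  R_conv,in = 1/(4πr²h) = 1/(4π·0.700²·325) = 4.997×10^-4 K/W
  R_cast iron = (1/0.700 − 1/0.716)/(4πk) = 0.03192/(4π·56.9) = 4.465×10^-5 K/W
  R_fibreglass batt = (1/0.716 − 1/1.41)/(4πk) = 0.6874/(4π·0.0367) = 1.491 K/W
  R_expanded polystyrene = (1/1.41 − 1/1.84)/(4πk) = 0.1657/(4π·0.0314) = 0.4200 K/W
ΣR = 4.997×10^-4 + 4.465×10^-5 + 1.491 + 0.4200 = 1.912 K/W
Q = ΔT/ΣR = (-180 °C − 15.5 °C)/1.912 = -102 W
(Negative Q ⇒ heat flows inward; heat gain = 102 W.)

Q = 102 W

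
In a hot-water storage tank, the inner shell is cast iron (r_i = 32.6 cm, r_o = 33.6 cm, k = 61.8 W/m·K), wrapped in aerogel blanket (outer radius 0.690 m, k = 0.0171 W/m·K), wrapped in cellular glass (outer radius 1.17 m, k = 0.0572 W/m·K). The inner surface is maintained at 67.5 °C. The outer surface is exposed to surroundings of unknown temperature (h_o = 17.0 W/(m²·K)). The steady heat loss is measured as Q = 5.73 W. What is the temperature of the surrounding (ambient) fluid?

T_out = 22.0 °C

Series resistances:
  R_cast iron = (1/0.326 − 1/0.336)/(4πk) = 0.09129/(4π·61.8) = 1.176×10^-4 K/W
  R_aerogel blanket = (1/0.336 − 1/0.690)/(4πk) = 1.527/(4π·0.0171) = 7.106 K/W
  R_cellular glass = (1/0.690 − 1/1.17)/(4πk) = 0.5946/(4π·0.0572) = 0.8272 K/W
  R_conv,out = 1/(4πr²h) = 1/(4π·1.17²·17.0) = 0.003420 K/W
ΣR = 7.936 K/W
ΔT = Q·ΣR = 5.73 × 7.936 = 45.47 K
Heat flows outward, so T_out = T_in − ΔT = 67.5 − 45.47 = 22.0 °C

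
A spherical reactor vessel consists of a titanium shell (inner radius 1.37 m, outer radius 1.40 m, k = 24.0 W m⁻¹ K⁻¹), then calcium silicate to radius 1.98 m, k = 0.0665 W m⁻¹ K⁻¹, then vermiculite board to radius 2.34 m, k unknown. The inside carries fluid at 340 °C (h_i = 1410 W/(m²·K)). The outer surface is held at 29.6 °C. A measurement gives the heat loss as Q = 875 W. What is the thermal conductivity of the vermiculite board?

k = 0.0593 W/m·K

ΣR = ΔT/Q = |340 − 29.6|/875 = 0.3547 K/W
Known resistances:
  R_conv,in = 1/(4πr²h) = 1/(4π·1.37²·1410) = 3.007×10^-5 K/W
  R_titanium = (1/1.37 − 1/1.40)/(4πk) = 0.01564/(4π·24.0) = 5.186×10^-5 K/W
  R_calcium silicate = (1/1.40 − 1/1.98)/(4πk) = 0.2092/(4π·0.0665) = 0.2504 K/W
R_vermiculite board = ΣR − ΣR_known = 0.3547 − 0.2505 = 0.1042 K/W
(1/r₁−1/r₂)/(4πk) = 0.1042 ⇒ k = 0.07770/(4π·0.1042) = 0.0593 W/m·K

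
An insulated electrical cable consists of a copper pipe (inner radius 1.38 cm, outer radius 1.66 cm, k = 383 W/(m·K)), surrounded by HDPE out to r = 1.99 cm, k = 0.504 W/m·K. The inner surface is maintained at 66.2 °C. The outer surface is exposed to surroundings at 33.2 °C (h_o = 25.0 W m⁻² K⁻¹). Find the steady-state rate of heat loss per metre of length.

Q' = 87.5 W/m

Series thermal resistances, inner to outer:
  R'_copper = ln(0.0166/0.0138)/(2πk) = 0.1847/(2π·383) = 7.677×10^-5 m·K/W
  R'_HDPE = ln(0.0199/0.0166)/(2πk) = 0.1813/(2π·0.504) = 0.05726 m·K/W
  R'_conv,out = 1/(2πr h) = 1/(2π·0.0199·25.0) = 0.3199 m·K/W
ΣR = 7.677×10^-5 + 0.05726 + 0.3199 = 0.3772 m·K/W
Q' = ΔT/ΣR = (66.2 °C − 33.2 °C)/0.3772 = 87.5 W/m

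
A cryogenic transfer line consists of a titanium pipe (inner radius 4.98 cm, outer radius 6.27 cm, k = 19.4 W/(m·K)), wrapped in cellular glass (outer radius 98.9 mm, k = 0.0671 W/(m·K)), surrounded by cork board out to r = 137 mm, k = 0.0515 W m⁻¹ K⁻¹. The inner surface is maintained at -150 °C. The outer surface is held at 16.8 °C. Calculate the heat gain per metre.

Q' = 79.8 W/m

Resistance network (inner→outer):
  R'_titanium = ln(0.0627/0.0498)/(2πk) = 0.2303/(2π·19.4) = 0.001890 m·K/W
  R'_cellular glass = ln(0.0989/0.0627)/(2πk) = 0.4557/(2π·0.0671) = 1.081 m·K/W
  R'_cork board = ln(0.137/0.0989)/(2πk) = 0.3259/(2π·0.0515) = 1.007 m·K/W
ΣR = 0.001890 + 1.081 + 1.007 = 2.090 m·K/W
Q' = ΔT/ΣR = (-150 °C − 16.8 °C)/2.090 = -79.8 W/m
(Negative Q' ⇒ heat flows inward; heat gain = 79.8 W/m.)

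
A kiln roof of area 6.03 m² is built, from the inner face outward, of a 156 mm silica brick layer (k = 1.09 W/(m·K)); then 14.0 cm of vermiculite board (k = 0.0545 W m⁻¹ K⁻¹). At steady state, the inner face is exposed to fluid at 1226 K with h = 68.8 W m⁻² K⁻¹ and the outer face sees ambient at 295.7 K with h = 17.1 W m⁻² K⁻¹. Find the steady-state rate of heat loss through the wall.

Q = 2.01 kW

Resistance network (inner→outer):
  R_conv,in = 1/(hA) = 1/(68.8·6.03) = 0.002410 K/W
  R_silica brick = L/(kA) = 0.156/(1.09·6.03) = 0.02373 K/W
  R_vermiculite board = L/(kA) = 0.140/(0.0545·6.03) = 0.4260 K/W
  R_conv,out = 1/(hA) = 1/(17.1·6.03) = 0.009698 K/W
ΣR = 0.002410 + 0.02373 + 0.4260 + 0.009698 = 0.4618 K/W
Q = ΔT/ΣR = (1226 K − 295.7 K)/0.4618 = 2010 W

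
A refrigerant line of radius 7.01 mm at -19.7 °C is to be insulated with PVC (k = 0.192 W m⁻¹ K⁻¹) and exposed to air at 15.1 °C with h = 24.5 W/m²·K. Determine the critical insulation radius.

r_cr = 0.784 cm

For a cylinder, r_cr = k_ins/h = 0.192/24.5 = 0.00784 m = 0.784 cm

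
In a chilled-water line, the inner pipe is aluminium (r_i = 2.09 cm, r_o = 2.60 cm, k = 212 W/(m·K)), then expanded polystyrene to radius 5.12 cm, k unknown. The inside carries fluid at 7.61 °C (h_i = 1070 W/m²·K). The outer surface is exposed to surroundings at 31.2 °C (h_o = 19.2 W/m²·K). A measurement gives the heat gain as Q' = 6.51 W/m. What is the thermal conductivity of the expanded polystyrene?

ΣR = ΔT/Q' = |7.61 − 31.2|/6.51 = 3.624 m·K/W
Known resistances:
  R'_conv,in = 1/(2πr h) = 1/(2π·0.0209·1070) = 0.007117 m·K/W
  R'_aluminium = ln(0.0260/0.0209)/(2πk) = 0.2183/(2π·212) = 1.639×10^-4 m·K/W
  R'_conv,out = 1/(2πr h) = 1/(2π·0.0512·19.2) = 0.1619 m·K/W
R_expanded polystyrene = ΣR − ΣR_known = 3.624 − 0.1692 = 3.455 m·K/W
ln(r₂/r₁)/(2πk) = 3.455 ⇒ k = 0.6776/(2π·3.455) = 0.0312 W/m·K

k = 0.0312 W/m·K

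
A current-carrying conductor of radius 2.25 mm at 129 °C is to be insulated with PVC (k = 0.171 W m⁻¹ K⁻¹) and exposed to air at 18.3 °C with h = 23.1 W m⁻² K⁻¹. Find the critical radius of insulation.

For a cylinder, r_cr = k_ins/h = 0.171/23.1 = 0.00740 m = 0.740 cm

r_cr = 0.740 cm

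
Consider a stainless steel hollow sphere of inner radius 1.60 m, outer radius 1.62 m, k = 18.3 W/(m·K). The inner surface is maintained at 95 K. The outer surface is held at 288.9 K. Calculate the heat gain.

Q = 4πk·ΔT/(1/r₁ − 1/r₂) = 4π × 18.3 × 193.9 / (1/1.60 − 1/1.62) = 5.78×10^6 W

Q = 5780 kW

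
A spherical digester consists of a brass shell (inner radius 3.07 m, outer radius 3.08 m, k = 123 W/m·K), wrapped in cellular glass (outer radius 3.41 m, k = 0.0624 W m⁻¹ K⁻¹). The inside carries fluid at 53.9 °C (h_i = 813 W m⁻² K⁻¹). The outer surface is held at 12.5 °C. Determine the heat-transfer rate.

Treat each layer as a resistance in series:
  R_conv,in = 1/(4πr²h) = 1/(4π·3.07²·813) = 1.039×10^-5 K/W
  R_brass = (1/3.07 − 1/3.08)/(4πk) = 0.001058/(4π·123) = 6.842×10^-7 K/W
  R_cellular glass = (1/3.08 − 1/3.41)/(4πk) = 0.03142/(4π·0.0624) = 0.04007 K/W
ΣR = 1.039×10^-5 + 6.842×10^-7 + 0.04007 = 0.04008 K/W
Q = ΔT/ΣR = (53.9 °C − 12.5 °C)/0.04008 = 1030 W

Q = 1030 W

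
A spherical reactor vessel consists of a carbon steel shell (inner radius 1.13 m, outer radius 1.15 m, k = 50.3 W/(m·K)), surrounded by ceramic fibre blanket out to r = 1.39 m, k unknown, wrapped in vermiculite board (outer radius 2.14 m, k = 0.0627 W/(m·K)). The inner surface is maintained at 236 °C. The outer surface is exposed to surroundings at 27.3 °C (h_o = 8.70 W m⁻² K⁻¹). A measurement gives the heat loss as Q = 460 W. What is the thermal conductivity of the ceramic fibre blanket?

ΣR = ΔT/Q = |236 − 27.3|/460 = 0.4537 K/W
Known resistances:
  R_carbon steel = (1/1.13 − 1/1.15)/(4πk) = 0.01539/(4π·50.3) = 2.435×10^-5 K/W
  R_vermiculite board = (1/1.39 − 1/2.14)/(4πk) = 0.2521/(4π·0.0627) = 0.3200 K/W
  R_conv,out = 1/(4πr²h) = 1/(4π·2.14²·8.70) = 0.001997 K/W
R_ceramic fibre blanket = ΣR − ΣR_known = 0.4537 − 0.3220 = 0.1317 K/W
(1/r₁−1/r₂)/(4πk) = 0.1317 ⇒ k = 0.1501/(4π·0.1317) = 0.0907 W/m·K

k = 0.0907 W/m·K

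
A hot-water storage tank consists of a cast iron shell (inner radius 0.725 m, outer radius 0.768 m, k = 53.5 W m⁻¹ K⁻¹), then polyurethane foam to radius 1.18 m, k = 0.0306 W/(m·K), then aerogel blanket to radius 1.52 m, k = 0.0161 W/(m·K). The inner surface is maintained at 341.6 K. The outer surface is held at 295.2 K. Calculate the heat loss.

Resistance network (inner→outer):
  R_cast iron = (1/0.725 − 1/0.768)/(4πk) = 0.07723/(4π·53.5) = 1.149×10^-4 K/W
  R_polyurethane foam = (1/0.768 − 1/1.18)/(4πk) = 0.4546/(4π·0.0306) = 1.182 K/W
  R_aerogel blanket = (1/1.18 − 1/1.52)/(4πk) = 0.1896/(4π·0.0161) = 0.9370 K/W
ΣR = 1.149×10^-4 + 1.182 + 0.9370 = 2.119 K/W
Q = ΔT/ΣR = (341.6 K − 295.2 K)/2.119 = 21.9 W

Q = 21.9 W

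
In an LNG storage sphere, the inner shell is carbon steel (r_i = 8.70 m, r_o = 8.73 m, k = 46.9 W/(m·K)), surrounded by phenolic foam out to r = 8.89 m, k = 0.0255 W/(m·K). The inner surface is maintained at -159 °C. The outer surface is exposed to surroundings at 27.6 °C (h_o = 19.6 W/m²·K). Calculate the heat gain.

Q = 28800 W

Series thermal resistances, inner to outer:
  R_carbon steel = (1/8.70 − 1/8.73)/(4πk) = 3.950×10^-4/(4π·46.9) = 6.702×10^-7 K/W
  R_phenolic foam = (1/8.73 − 1/8.89)/(4πk) = 0.002062/(4π·0.0255) = 0.006434 K/W
  R_conv,out = 1/(4πr²h) = 1/(4π·8.89²·19.6) = 5.137×10^-5 K/W
ΣR = 6.702×10^-7 + 0.006434 + 5.137×10^-5 = 0.006486 K/W
Q = ΔT/ΣR = (-159 °C − 27.6 °C)/0.006486 = -28800 W
(Negative Q ⇒ heat flows inward; heat gain = 28800 W.)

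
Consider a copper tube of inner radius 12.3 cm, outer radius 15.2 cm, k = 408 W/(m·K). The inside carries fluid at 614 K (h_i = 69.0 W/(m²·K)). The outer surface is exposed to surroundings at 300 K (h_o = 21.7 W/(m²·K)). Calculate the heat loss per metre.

Q' = 4.68 kW/m

Series thermal resistances, inner to outer:
  R'_conv,in = 1/(2πr h) = 1/(2π·0.123·69.0) = 0.01875 m·K/W
  R'_copper = ln(0.152/0.123)/(2πk) = 0.2117/(2π·408) = 8.258×10^-5 m·K/W
  R'_conv,out = 1/(2πr h) = 1/(2π·0.152·21.7) = 0.04825 m·K/W
ΣR = 0.01875 + 8.258×10^-5 + 0.04825 = 0.06708 m·K/W
Q' = ΔT/ΣR = (614 K − 300 K)/0.06708 = 4680 W/m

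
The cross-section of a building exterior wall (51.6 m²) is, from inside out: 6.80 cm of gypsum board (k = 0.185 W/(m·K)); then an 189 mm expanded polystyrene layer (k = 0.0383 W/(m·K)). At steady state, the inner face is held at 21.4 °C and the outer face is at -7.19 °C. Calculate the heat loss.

Treat each layer as a resistance in series:
  R_gypsum board = L/(kA) = 0.0680/(0.185·51.6) = 0.007123 K/W
  R_expanded polystyrene = L/(kA) = 0.189/(0.0383·51.6) = 0.09563 K/W
ΣR = 0.007123 + 0.09563 = 0.1028 K/W
Q = ΔT/ΣR = (21.4 °C − -7.19 °C)/0.1028 = 278 W

Q = 278 W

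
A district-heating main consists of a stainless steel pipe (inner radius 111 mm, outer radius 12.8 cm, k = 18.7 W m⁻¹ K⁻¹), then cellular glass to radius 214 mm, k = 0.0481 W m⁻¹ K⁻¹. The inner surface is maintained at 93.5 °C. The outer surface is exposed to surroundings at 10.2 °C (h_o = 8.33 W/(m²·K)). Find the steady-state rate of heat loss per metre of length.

Treat each layer as a resistance in series:
  R'_stainless steel = ln(0.128/0.111)/(2πk) = 0.1425/(2π·18.7) = 0.001213 m·K/W
  R'_cellular glass = ln(0.214/0.128)/(2πk) = 0.5139/(2π·0.0481) = 1.701 m·K/W
  R'_conv,out = 1/(2πr h) = 1/(2π·0.214·8.33) = 0.08928 m·K/W
ΣR = 0.001213 + 1.701 + 0.08928 = 1.791 m·K/W
Q' = ΔT/ΣR = (93.5 °C − 10.2 °C)/1.791 = 46.5 W/m

Q' = 46.5 W/m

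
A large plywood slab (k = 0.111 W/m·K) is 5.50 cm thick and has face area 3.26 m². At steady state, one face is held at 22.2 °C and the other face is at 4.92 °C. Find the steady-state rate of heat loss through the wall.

Q = kA·ΔT/L = 0.111 × 3.26 × |22.2 °C − 4.92 °C| / 0.0550 = 114 W

Q = 114 W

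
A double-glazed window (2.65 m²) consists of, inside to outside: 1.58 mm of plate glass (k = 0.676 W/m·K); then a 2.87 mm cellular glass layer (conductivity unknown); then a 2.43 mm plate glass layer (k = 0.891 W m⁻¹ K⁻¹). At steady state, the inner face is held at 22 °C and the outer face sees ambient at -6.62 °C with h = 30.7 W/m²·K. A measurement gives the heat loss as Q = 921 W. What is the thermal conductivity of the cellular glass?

k = 0.0642 W/m·K

ΣR = ΔT/Q = |22 − -6.62|/921 = 0.03107 K/W
Known resistances:
  R_plate glass = L/(kA) = 0.00158/(0.676·2.65) = 8.820×10^-4 K/W
  R_plate glass = L/(kA) = 0.00243/(0.891·2.65) = 0.001029 K/W
  R_conv,out = 1/(hA) = 1/(30.7·2.65) = 0.01229 K/W
R_cellular glass = ΣR − ΣR_known = 0.03107 − 0.01420 = 0.01687 K/W
L/(kA) = 0.01687 ⇒ k = 0.00287/(0.01687·2.65) = 0.0642 W/m·K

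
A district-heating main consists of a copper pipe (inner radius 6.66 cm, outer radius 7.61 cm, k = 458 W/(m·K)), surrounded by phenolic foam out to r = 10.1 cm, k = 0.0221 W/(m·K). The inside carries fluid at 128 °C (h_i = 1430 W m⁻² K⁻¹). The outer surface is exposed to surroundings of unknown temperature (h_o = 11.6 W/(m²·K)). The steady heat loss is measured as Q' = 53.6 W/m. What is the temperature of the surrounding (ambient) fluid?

T_out = 11.4 °C

Series resistances:
  R'_conv,in = 1/(2πr h) = 1/(2π·0.0666·1430) = 0.001671 m·K/W
  R'_copper = ln(0.0761/0.0666)/(2πk) = 0.1333/(2π·458) = 4.634×10^-5 m·K/W
  R'_phenolic foam = ln(0.101/0.0761)/(2πk) = 0.2831/(2π·0.0221) = 2.039 m·K/W
  R'_conv,out = 1/(2πr h) = 1/(2π·0.101·11.6) = 0.1358 m·K/W
ΣR = 2.176 m·K/W
ΔT = Q'·ΣR = 53.6 × 2.176 = 116.6 K
Heat flows outward, so T_out = T_in − ΔT = 128 − 116.6 = 11.4 °C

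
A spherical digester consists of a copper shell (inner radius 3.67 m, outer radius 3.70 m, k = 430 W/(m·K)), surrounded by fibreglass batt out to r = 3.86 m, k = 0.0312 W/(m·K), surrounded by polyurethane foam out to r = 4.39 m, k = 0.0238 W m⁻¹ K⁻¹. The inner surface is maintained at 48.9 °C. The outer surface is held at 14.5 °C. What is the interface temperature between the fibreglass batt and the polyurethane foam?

T = 41.5 °C

Treat each layer as a resistance in series:
  R_copper = (1/3.67 − 1/3.70)/(4πk) = 0.002209/(4π·430) = 4.089×10^-7 K/W
  R_fibreglass batt = (1/3.70 − 1/3.86)/(4πk) = 0.01120/(4π·0.0312) = 0.02857 K/W
  R_polyurethane foam = (1/3.86 − 1/4.39)/(4πk) = 0.03128/(4π·0.0238) = 0.1046 K/W
ΣR = 4.089×10^-7 + 0.02857 + 0.1046 = 0.1332 K/W
Q = ΔT/ΣR = (48.9 °C − 14.5 °C)/0.1332 = 258.3 W
From the inner boundary to the fibreglass batt/polyurethane foam interface, ΣR_partial = 0.02857 K/W.
T_interface = T_in − Q·ΣR_partial = 48.9 °C − (258.3)(0.02857) = 41.5 °C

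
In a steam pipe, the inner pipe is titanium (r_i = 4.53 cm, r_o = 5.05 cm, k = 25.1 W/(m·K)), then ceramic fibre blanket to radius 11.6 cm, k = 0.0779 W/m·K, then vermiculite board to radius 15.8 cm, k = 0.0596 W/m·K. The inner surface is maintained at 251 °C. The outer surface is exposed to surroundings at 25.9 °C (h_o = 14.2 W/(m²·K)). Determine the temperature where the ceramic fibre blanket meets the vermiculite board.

Treat each layer as a resistance in series:
  R'_titanium = ln(0.0505/0.0453)/(2πk) = 0.1087/(2π·25.1) = 6.890×10^-4 m·K/W
  R'_ceramic fibre blanket = ln(0.116/0.0505)/(2πk) = 0.8316/(2π·0.0779) = 1.699 m·K/W
  R'_vermiculite board = ln(0.158/0.116)/(2πk) = 0.3090/(2π·0.0596) = 0.8252 m·K/W
  R'_conv,out = 1/(2πr h) = 1/(2π·0.158·14.2) = 0.07094 m·K/W
ΣR = 6.890×10^-4 + 1.699 + 0.8252 + 0.07094 = 2.596 m·K/W
Q' = ΔT/ΣR = (251 °C − 25.9 °C)/2.596 = 86.71 W/m
From the inner boundary to the ceramic fibre blanket/vermiculite board interface, ΣR_partial = 1.700 m·K/W.
T_interface = T_in − Q'·ΣR_partial = 251 °C − (86.71)(1.700) = 104 °C

T = 104 °C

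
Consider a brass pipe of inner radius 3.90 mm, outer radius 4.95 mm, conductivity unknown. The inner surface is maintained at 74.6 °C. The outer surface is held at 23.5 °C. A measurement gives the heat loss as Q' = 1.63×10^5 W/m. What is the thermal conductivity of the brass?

ΣR = ΔT/Q' = |74.6 − 23.5|/1.63×10^5 = 3.135×10^-4 m·K/W
ln(r₂/r₁)/(2πk) = 3.135×10^-4 ⇒ k = 0.2384/(2π·3.135×10^-4) = 121 W/m·K

k = 121 W/m·K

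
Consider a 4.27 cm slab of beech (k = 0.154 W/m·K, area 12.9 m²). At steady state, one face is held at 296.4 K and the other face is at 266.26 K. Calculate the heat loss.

Q = 1400 W

Q = kA·ΔT/L = 0.154 × 12.9 × |296.4 K − 266.26 K| / 0.0427 = 1400 W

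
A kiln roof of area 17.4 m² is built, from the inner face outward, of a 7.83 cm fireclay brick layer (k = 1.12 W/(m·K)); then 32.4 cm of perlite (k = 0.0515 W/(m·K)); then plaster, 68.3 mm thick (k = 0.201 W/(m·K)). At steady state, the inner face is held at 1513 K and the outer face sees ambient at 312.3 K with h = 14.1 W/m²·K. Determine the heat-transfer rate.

Q = 3.09 kW

Series thermal resistances, inner to outer:
  R_fireclay brick = L/(kA) = 0.0783/(1.12·17.4) = 0.004018 K/W
  R_perlite = L/(kA) = 0.324/(0.0515·17.4) = 0.3616 K/W
  R_plaster = L/(kA) = 0.0683/(0.201·17.4) = 0.01953 K/W
  R_conv,out = 1/(hA) = 1/(14.1·17.4) = 0.004076 K/W
ΣR = 0.004018 + 0.3616 + 0.01953 + 0.004076 = 0.3892 K/W
Q = ΔT/ΣR = (1513 K − 312.3 K)/0.3892 = 3090 W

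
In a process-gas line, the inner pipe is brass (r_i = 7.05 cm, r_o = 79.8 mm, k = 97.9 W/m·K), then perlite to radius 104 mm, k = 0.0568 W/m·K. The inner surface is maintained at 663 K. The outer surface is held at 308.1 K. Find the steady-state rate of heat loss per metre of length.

Q' = 478 W/m

Series thermal resistances, inner to outer:
  R'_brass = ln(0.0798/0.0705)/(2πk) = 0.1239/(2π·97.9) = 2.014×10^-4 m·K/W
  R'_perlite = ln(0.104/0.0798)/(2πk) = 0.2649/(2π·0.0568) = 0.7422 m·K/W
ΣR = 2.014×10^-4 + 0.7422 = 0.7424 m·K/W
Q' = ΔT/ΣR = (663 K − 308.1 K)/0.7424 = 478 W/m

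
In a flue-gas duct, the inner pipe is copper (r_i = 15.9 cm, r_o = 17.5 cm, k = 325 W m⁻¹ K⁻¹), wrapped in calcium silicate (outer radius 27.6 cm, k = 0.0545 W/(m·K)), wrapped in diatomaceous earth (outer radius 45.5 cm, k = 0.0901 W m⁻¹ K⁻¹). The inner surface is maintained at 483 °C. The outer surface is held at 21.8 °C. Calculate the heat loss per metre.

Q' = 208 W/m

Series thermal resistances, inner to outer:
  R'_copper = ln(0.175/0.159)/(2πk) = 0.09588/(2π·325) = 4.695×10^-5 m·K/W
  R'_calcium silicate = ln(0.276/0.175)/(2πk) = 0.4556/(2π·0.0545) = 1.331 m·K/W
  R'_diatomaceous earth = ln(0.455/0.276)/(2πk) = 0.4999/(2π·0.0901) = 0.8830 m·K/W
ΣR = 4.695×10^-5 + 1.331 + 0.8830 = 2.214 m·K/W
Q' = ΔT/ΣR = (483 °C − 21.8 °C)/2.214 = 208 W/m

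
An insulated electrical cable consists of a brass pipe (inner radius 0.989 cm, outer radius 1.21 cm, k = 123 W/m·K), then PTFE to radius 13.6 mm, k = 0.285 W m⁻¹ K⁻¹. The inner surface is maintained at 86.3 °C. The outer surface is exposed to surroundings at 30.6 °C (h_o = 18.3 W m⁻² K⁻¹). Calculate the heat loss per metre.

Treat each layer as a resistance in series:
  R'_brass = ln(0.0121/0.00989)/(2πk) = 0.2017/(2π·123) = 2.610×10^-4 m·K/W
  R'_PTFE = ln(0.0136/0.0121)/(2πk) = 0.1169/(2π·0.285) = 0.06526 m·K/W
  R'_conv,out = 1/(2πr h) = 1/(2π·0.0136·18.3) = 0.6395 m·K/W
ΣR = 2.610×10^-4 + 0.06526 + 0.6395 = 0.7050 m·K/W
Q' = ΔT/ΣR = (86.3 °C − 30.6 °C)/0.7050 = 79.0 W/m

Q' = 79.0 W/m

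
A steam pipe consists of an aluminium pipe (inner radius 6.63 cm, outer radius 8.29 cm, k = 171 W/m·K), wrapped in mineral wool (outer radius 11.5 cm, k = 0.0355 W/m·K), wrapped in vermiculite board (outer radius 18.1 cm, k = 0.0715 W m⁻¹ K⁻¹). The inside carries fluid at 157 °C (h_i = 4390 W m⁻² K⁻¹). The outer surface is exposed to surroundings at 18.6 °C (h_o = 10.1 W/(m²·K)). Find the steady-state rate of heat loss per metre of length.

Series thermal resistances, inner to outer:
  R'_conv,in = 1/(2πr h) = 1/(2π·0.0663·4390) = 5.468×10^-4 m·K/W
  R'_aluminium = ln(0.0829/0.0663)/(2πk) = 0.2234/(2π·171) = 2.080×10^-4 m·K/W
  R'_mineral wool = ln(0.115/0.0829)/(2πk) = 0.3273/(2π·0.0355) = 1.467 m·K/W
  R'_vermiculite board = ln(0.181/0.115)/(2πk) = 0.4536/(2π·0.0715) = 1.010 m·K/W
  R'_conv,out = 1/(2πr h) = 1/(2π·0.181·10.1) = 0.08706 m·K/W
ΣR = 5.468×10^-4 + 2.080×10^-4 + 1.467 + 1.010 + 0.08706 = 2.565 m·K/W
Q' = ΔT/ΣR = (157 °C − 18.6 °C)/2.565 = 54.0 W/m

Q' = 54.0 W/m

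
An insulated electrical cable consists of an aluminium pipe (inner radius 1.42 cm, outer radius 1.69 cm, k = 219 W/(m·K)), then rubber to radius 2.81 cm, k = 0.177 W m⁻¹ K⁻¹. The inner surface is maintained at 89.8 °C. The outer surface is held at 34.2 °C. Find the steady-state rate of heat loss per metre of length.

Treat each layer as a resistance in series:
  R'_aluminium = ln(0.0169/0.0142)/(2πk) = 0.1741/(2π·219) = 1.265×10^-4 m·K/W
  R'_rubber = ln(0.0281/0.0169)/(2πk) = 0.5085/(2π·0.177) = 0.4572 m·K/W
ΣR = 1.265×10^-4 + 0.4572 = 0.4573 m·K/W
Q' = ΔT/ΣR = (89.8 °C − 34.2 °C)/0.4573 = 122 W/m

Q' = 122 W/m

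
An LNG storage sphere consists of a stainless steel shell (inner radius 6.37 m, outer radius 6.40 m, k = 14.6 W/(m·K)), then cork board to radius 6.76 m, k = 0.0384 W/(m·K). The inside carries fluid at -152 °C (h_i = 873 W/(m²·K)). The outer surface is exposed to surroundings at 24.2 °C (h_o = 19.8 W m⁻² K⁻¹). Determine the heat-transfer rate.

Series thermal resistances, inner to outer:
  R_conv,in = 1/(4πr²h) = 1/(4π·6.37²·873) = 2.246×10^-6 K/W
  R_stainless steel = (1/6.37 − 1/6.40)/(4πk) = 7.359×10^-4/(4π·14.6) = 4.011×10^-6 K/W
  R_cork board = (1/6.40 − 1/6.76)/(4πk) = 0.008321/(4π·0.0384) = 0.01724 K/W
  R_conv,out = 1/(4πr²h) = 1/(4π·6.76²·19.8) = 8.795×10^-5 K/W
ΣR = 2.246×10^-6 + 4.011×10^-6 + 0.01724 + 8.795×10^-5 = 0.01733 K/W
Q = ΔT/ΣR = (-152 °C − 24.2 °C)/0.01733 = -10200 W
(Negative Q ⇒ heat flows inward; heat gain = 10200 W.)

Q = 10.2 kW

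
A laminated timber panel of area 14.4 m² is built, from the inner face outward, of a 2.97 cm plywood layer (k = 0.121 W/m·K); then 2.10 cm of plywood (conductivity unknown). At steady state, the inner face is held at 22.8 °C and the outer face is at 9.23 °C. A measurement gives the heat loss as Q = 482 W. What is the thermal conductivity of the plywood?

ΣR = ΔT/Q = |22.8 − 9.23|/482 = 0.02815 K/W
Known resistances:
  R_plywood = L/(kA) = 0.0297/(0.121·14.4) = 0.01705 K/W
R_plywood = ΣR − ΣR_known = 0.02815 − 0.01705 = 0.01110 K/W
L/(kA) = 0.01110 ⇒ k = 0.0210/(0.01110·14.4) = 0.131 W/m·K

k = 0.131 W/m·K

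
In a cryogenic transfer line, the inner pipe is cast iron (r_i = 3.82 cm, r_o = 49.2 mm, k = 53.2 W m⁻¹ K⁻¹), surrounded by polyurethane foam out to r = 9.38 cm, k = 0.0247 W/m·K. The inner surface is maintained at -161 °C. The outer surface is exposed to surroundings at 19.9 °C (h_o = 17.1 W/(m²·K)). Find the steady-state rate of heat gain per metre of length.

Q' = 42.5 W/m

Series thermal resistances, inner to outer:
  R'_cast iron = ln(0.0492/0.0382)/(2πk) = 0.2531/(2π·53.2) = 7.571×10^-4 m·K/W
  R'_polyurethane foam = ln(0.0938/0.0492)/(2πk) = 0.6453/(2π·0.0247) = 4.158 m·K/W
  R'_conv,out = 1/(2πr h) = 1/(2π·0.0938·17.1) = 0.09923 m·K/W
ΣR = 7.571×10^-4 + 4.158 + 0.09923 = 4.258 m·K/W
Q' = ΔT/ΣR = (-161 °C − 19.9 °C)/4.258 = -42.5 W/m
(Negative Q' ⇒ heat flows inward; heat gain = 42.5 W/m.)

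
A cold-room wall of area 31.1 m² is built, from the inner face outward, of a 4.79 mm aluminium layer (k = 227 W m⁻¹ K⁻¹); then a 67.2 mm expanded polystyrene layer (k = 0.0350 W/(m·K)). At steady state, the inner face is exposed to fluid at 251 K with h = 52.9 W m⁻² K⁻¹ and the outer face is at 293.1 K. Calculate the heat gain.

Q = 675 W

Treat each layer as a resistance in series:
  R_conv,in = 1/(hA) = 1/(52.9·31.1) = 6.078×10^-4 K/W
  R_aluminium = L/(kA) = 0.00479/(227·31.1) = 6.785×10^-7 K/W
  R_expanded polystyrene = L/(kA) = 0.0672/(0.0350·31.1) = 0.06174 K/W
ΣR = 6.078×10^-4 + 6.785×10^-7 + 0.06174 = 0.06235 K/W
Q = ΔT/ΣR = (251 K − 293.1 K)/0.06235 = -675 W
(Negative Q ⇒ heat flows inward; heat gain = 675 W.)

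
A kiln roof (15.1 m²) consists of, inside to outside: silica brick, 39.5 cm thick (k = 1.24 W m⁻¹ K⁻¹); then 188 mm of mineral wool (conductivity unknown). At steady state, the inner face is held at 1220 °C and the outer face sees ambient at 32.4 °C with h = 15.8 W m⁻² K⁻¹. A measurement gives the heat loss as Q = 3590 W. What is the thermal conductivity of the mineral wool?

k = 0.0408 W/m·K

ΣR = ΔT/Q = |1220 − 32.4|/3590 = 0.3308 K/W
Known resistances:
  R_silica brick = L/(kA) = 0.395/(1.24·15.1) = 0.02110 K/W
  R_conv,out = 1/(hA) = 1/(15.8·15.1) = 0.004191 K/W
R_mineral wool = ΣR − ΣR_known = 0.3308 − 0.02529 = 0.3055 K/W
L/(kA) = 0.3055 ⇒ k = 0.188/(0.3055·15.1) = 0.0408 W/m·K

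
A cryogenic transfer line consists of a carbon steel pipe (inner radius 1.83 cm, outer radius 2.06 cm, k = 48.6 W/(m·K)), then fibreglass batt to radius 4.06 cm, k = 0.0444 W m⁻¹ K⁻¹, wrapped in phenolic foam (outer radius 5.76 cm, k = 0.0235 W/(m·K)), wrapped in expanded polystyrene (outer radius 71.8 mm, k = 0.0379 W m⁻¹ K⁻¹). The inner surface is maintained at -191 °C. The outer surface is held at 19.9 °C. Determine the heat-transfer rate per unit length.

Q' = 36.8 W/m

Resistance network (inner→outer):
  R'_carbon steel = ln(0.0206/0.0183)/(2πk) = 0.1184/(2π·48.6) = 3.877×10^-4 m·K/W
  R'_fibreglass batt = ln(0.0406/0.0206)/(2πk) = 0.6785/(2π·0.0444) = 2.432 m·K/W
  R'_phenolic foam = ln(0.0576/0.0406)/(2πk) = 0.3498/(2π·0.0235) = 2.369 m·K/W
  R'_expanded polystyrene = ln(0.0718/0.0576)/(2πk) = 0.2204/(2π·0.0379) = 0.9254 m·K/W
ΣR = 3.877×10^-4 + 2.432 + 2.369 + 0.9254 = 5.727 m·K/W
Q' = ΔT/ΣR = (-191 °C − 19.9 °C)/5.727 = -36.8 W/m
(Negative Q' ⇒ heat flows inward; heat gain = 36.8 W/m.)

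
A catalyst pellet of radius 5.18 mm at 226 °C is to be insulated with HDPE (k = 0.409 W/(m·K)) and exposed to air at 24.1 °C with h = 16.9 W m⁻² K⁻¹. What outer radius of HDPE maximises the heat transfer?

r_cr = 4.84 cm

For a sphere, r_cr = 2k_ins/h = 2·0.409/16.9 = 0.0484 m = 4.84 cm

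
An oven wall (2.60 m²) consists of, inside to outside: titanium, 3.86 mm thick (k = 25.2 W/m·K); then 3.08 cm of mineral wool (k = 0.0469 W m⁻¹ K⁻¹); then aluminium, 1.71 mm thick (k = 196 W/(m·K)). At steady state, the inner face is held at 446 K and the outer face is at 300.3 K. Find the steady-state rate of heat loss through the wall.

Treat each layer as a resistance in series:
  R_titanium = L/(kA) = 0.00386/(25.2·2.60) = 5.891×10^-5 K/W
  R_mineral wool = L/(kA) = 0.0308/(0.0469·2.60) = 0.2526 K/W
  R_aluminium = L/(kA) = 0.00171/(196·2.60) = 3.356×10^-6 K/W
ΣR = 5.891×10^-5 + 0.2526 + 3.356×10^-6 = 0.2527 K/W
Q = ΔT/ΣR = (446 K − 300.3 K)/0.2527 = 577 W

Q = 577 W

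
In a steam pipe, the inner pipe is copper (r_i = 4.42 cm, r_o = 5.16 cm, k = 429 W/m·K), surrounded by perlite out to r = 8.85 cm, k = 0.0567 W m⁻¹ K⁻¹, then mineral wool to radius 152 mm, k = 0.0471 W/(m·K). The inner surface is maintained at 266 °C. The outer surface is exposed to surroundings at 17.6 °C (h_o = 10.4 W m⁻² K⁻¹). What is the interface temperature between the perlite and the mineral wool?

T = 157 °C

Treat each layer as a resistance in series:
  R'_copper = ln(0.0516/0.0442)/(2πk) = 0.1548/(2π·429) = 5.743×10^-5 m·K/W
  R'_perlite = ln(0.0885/0.0516)/(2πk) = 0.5395/(2π·0.0567) = 1.514 m·K/W
  R'_mineral wool = ln(0.152/0.0885)/(2πk) = 0.5409/(2π·0.0471) = 1.828 m·K/W
  R'_conv,out = 1/(2πr h) = 1/(2π·0.152·10.4) = 0.1007 m·K/W
ΣR = 5.743×10^-5 + 1.514 + 1.828 + 0.1007 = 3.443 m·K/W
Q' = ΔT/ΣR = (266 °C − 17.6 °C)/3.443 = 72.15 W/m
From the inner boundary to the perlite/mineral wool interface, ΣR_partial = 1.514 m·K/W.
T_interface = T_in − Q'·ΣR_partial = 266 °C − (72.15)(1.514) = 157 °C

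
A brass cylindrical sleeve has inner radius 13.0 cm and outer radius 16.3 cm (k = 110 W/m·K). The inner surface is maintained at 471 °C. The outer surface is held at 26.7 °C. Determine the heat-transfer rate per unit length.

Q' = 2πk·ΔT/ln(r₂/r₁) = 2π × 110 × 444.3 / ln(0.163/0.130) = 1.36×10^6 W/m

Q' = 1360 kW/m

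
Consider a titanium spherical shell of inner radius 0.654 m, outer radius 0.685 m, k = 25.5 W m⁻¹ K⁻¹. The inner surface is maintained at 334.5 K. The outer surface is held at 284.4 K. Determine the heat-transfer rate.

Q = 4πk·ΔT/(1/r₁ − 1/r₂) = 4π × 25.5 × 50.1 / (1/0.654 − 1/0.685) = 2.32×10^5 W

Q = 232 kW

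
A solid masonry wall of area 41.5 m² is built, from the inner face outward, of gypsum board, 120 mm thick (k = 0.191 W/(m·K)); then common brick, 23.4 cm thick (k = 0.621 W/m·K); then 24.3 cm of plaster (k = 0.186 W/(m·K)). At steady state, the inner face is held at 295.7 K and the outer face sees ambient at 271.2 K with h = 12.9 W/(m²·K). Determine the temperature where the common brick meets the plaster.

Series thermal resistances, inner to outer:
  R_gypsum board = L/(kA) = 0.120/(0.191·41.5) = 0.01514 K/W
  R_common brick = L/(kA) = 0.234/(0.621·41.5) = 0.009080 K/W
  R_plaster = L/(kA) = 0.243/(0.186·41.5) = 0.03148 K/W
  R_conv,out = 1/(hA) = 1/(12.9·41.5) = 0.001868 K/W
ΣR = 0.01514 + 0.009080 + 0.03148 + 0.001868 = 0.05757 K/W
Q = ΔT/ΣR = (295.7 K − 271.2 K)/0.05757 = 425.6 W
From the inner boundary to the common brick/plaster interface, ΣR_partial = 0.02422 K/W.
T_interface = T_in − Q·ΣR_partial = 295.7 K − (425.6)(0.02422) = 285.4 K

T = 285.4 K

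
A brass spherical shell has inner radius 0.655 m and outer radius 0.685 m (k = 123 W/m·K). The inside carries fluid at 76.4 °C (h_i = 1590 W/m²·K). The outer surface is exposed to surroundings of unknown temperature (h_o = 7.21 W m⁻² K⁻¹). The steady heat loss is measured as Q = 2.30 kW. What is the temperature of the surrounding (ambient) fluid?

T_out = 21.9 °C

Series resistances:
  R_conv,in = 1/(4πr²h) = 1/(4π·0.655²·1590) = 1.167×10^-4 K/W
  R_brass = (1/0.655 − 1/0.685)/(4πk) = 0.06686/(4π·123) = 4.326×10^-5 K/W
  R_conv,out = 1/(4πr²h) = 1/(4π·0.685²·7.21) = 0.02352 K/W
ΣR = 0.02368 K/W
ΔT = Q·ΣR = 2300 × 0.02368 = 54.46 K
Heat flows outward, so T_out = T_in − ΔT = 76.4 − 54.46 = 21.9 °C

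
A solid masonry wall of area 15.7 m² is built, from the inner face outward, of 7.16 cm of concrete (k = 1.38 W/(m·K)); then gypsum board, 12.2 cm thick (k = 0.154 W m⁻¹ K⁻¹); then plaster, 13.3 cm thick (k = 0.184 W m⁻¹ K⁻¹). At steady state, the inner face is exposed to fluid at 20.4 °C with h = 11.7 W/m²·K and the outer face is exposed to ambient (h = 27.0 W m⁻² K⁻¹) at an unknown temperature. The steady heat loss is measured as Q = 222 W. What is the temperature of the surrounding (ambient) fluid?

T_out = -3.49 °C

Sum the resistances:
  R_conv,in = 1/(hA) = 1/(11.7·15.7) = 0.005444 K/W
  R_concrete = L/(kA) = 0.0716/(1.38·15.7) = 0.003305 K/W
  R_gypsum board = L/(kA) = 0.122/(0.154·15.7) = 0.05046 K/W
  R_plaster = L/(kA) = 0.133/(0.184·15.7) = 0.04604 K/W
  R_conv,out = 1/(hA) = 1/(27.0·15.7) = 0.002359 K/W
ΣR = 0.1076 K/W
ΔT = Q·ΣR = 222 × 0.1076 = 23.89 K
Heat flows outward, so T_out = T_in − ΔT = 20.4 − 23.89 = -3.49 °C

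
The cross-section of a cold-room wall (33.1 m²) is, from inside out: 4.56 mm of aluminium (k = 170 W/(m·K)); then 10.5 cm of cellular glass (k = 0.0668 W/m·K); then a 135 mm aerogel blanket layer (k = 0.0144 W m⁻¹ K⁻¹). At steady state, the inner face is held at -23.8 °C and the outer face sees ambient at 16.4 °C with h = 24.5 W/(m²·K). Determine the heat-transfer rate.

Q = 121 W

Resistance network (inner→outer):
  R_aluminium = L/(kA) = 0.00456/(170·33.1) = 8.104×10^-7 K/W
  R_cellular glass = L/(kA) = 0.105/(0.0668·33.1) = 0.04749 K/W
  R_aerogel blanket = L/(kA) = 0.135/(0.0144·33.1) = 0.2832 K/W
  R_conv,out = 1/(hA) = 1/(24.5·33.1) = 0.001233 K/W
ΣR = 8.104×10^-7 + 0.04749 + 0.2832 + 0.001233 = 0.3319 K/W
Q = ΔT/ΣR = (-23.8 °C − 16.4 °C)/0.3319 = -121 W
(Negative Q ⇒ heat flows inward; heat gain = 121 W.)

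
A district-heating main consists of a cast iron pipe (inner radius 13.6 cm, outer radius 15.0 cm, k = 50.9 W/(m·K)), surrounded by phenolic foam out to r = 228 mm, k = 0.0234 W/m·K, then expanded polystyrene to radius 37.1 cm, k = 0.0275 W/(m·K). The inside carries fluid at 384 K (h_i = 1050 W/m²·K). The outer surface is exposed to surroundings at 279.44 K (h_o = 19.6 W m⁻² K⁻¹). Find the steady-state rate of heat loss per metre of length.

Resistance network (inner→outer):
  R'_conv,in = 1/(2πr h) = 1/(2π·0.136·1050) = 0.001115 m·K/W
  R'_cast iron = ln(0.150/0.136)/(2πk) = 0.09798/(2π·50.9) = 3.064×10^-4 m·K/W
  R'_phenolic foam = ln(0.228/0.150)/(2πk) = 0.4187/(2π·0.0234) = 2.848 m·K/W
  R'_expanded polystyrene = ln(0.371/0.228)/(2πk) = 0.4869/(2π·0.0275) = 2.818 m·K/W
  R'_conv,out = 1/(2πr h) = 1/(2π·0.371·19.6) = 0.02189 m·K/W
ΣR = 0.001115 + 3.064×10^-4 + 2.848 + 2.818 + 0.02189 = 5.689 m·K/W
Q' = ΔT/ΣR = (384 K − 279.44 K)/5.689 = 18.4 W/m

Q' = 18.4 W/m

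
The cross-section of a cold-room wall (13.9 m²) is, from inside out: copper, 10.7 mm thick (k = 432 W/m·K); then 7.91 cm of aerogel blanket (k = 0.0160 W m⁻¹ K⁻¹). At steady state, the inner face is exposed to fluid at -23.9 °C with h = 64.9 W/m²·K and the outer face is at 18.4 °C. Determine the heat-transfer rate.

Q = 119 W

Treat each layer as a resistance in series:
  R_conv,in = 1/(hA) = 1/(64.9·13.9) = 0.001109 K/W
  R_copper = L/(kA) = 0.0107/(432·13.9) = 1.782×10^-6 K/W
  R_aerogel blanket = L/(kA) = 0.0791/(0.0160·13.9) = 0.3557 K/W
ΣR = 0.001109 + 1.782×10^-6 + 0.3557 = 0.3568 K/W
Q = ΔT/ΣR = (-23.9 °C − 18.4 °C)/0.3568 = -119 W
(Negative Q ⇒ heat flows inward; heat gain = 119 W.)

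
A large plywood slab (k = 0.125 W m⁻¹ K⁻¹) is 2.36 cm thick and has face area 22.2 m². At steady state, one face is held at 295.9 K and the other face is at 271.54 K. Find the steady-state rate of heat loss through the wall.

Q = kA·ΔT/L = 0.125 × 22.2 × |295.9 K − 271.54 K| / 0.0236 = 2860 W

Q = 2860 W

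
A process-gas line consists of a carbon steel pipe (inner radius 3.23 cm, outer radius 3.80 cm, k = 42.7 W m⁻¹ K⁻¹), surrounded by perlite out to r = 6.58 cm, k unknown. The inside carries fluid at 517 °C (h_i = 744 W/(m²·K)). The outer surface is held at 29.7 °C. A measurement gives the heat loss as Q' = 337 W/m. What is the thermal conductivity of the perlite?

k = 0.0607 W/m·K

ΣR = ΔT/Q' = |517 − 29.7|/337 = 1.446 m·K/W
Known resistances:
  R'_conv,in = 1/(2πr h) = 1/(2π·0.0323·744) = 0.006623 m·K/W
  R'_carbon steel = ln(0.0380/0.0323)/(2πk) = 0.1625/(2π·42.7) = 6.058×10^-4 m·K/W
R_perlite = ΣR − ΣR_known = 1.446 − 0.007229 = 1.439 m·K/W
ln(r₂/r₁)/(2πk) = 1.439 ⇒ k = 0.5490/(2π·1.439) = 0.0607 W/m·K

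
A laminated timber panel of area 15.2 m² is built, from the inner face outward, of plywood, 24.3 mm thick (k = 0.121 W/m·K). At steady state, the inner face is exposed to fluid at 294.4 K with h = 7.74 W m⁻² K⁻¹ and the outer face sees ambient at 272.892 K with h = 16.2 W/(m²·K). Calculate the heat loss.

Series thermal resistances, inner to outer:
  R_conv,in = 1/(hA) = 1/(7.74·15.2) = 0.008500 K/W
  R_plywood = L/(kA) = 0.0243/(0.121·15.2) = 0.01321 K/W
  R_conv,out = 1/(hA) = 1/(16.2·15.2) = 0.004061 K/W
ΣR = 0.008500 + 0.01321 + 0.004061 = 0.02577 K/W
Q = ΔT/ΣR = (294.4 K − 272.892 K)/0.02577 = 835 W

Q = 835 W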